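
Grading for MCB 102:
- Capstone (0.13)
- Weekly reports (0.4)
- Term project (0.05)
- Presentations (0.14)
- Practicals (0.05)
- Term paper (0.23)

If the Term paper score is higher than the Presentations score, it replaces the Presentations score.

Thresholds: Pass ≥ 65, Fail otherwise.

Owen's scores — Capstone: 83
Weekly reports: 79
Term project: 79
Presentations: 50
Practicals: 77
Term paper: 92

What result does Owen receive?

Pass

Term paper (92) > Presentations (50), so Presentations counts as 92.
Weighted total:
  Capstone 83 × 0.13 = 10.79
  Weekly reports 79 × 0.4 = 31.6
  Term project 79 × 0.05 = 3.95
  Presentations 92 × 0.14 = 12.88
  Practicals 77 × 0.05 = 3.85
  Term paper 92 × 0.23 = 21.16
Sum = 84.23
84.23 ≥ 65 → Pass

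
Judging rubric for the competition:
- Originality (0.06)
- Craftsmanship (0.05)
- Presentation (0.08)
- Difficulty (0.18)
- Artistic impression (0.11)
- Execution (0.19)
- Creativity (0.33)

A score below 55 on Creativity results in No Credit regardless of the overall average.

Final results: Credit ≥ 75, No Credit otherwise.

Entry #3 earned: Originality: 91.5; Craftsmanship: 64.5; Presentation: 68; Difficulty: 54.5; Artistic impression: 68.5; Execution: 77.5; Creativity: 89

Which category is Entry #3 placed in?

Creativity score 89 ≥ 55: minimum met.
Weighted total:
  Originality 91.5 × 0.06 = 5.49
  Craftsmanship 64.5 × 0.05 = 3.225
  Presentation 68 × 0.08 = 5.44
  Difficulty 54.5 × 0.18 = 9.81
  Artistic impression 68.5 × 0.11 = 7.535
  Execution 77.5 × 0.19 = 14.725
  Creativity 89 × 0.33 = 29.37
Sum = 75.595
75.595 ≥ 75 → Credit

Credit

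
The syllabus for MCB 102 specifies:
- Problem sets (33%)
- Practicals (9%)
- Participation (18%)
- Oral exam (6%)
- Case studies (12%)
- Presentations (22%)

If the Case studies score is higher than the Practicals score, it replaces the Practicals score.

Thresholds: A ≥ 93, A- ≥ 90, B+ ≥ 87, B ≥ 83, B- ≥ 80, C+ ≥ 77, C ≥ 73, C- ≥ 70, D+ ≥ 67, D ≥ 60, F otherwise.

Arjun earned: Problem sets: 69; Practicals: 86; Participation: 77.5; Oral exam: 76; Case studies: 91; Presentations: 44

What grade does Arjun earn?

C-

Case studies (91) > Practicals (86), so Practicals counts as 91.
Weighted total:
  Problem sets 69 × 0.33 = 22.77
  Practicals 91 × 0.09 = 8.19
  Participation 77.5 × 0.18 = 13.95
  Oral exam 76 × 0.06 = 4.56
  Case studies 91 × 0.12 = 10.92
  Presentations 44 × 0.22 = 9.68
Sum = 70.07
70.07 is ≥ 70 and < 73 → C-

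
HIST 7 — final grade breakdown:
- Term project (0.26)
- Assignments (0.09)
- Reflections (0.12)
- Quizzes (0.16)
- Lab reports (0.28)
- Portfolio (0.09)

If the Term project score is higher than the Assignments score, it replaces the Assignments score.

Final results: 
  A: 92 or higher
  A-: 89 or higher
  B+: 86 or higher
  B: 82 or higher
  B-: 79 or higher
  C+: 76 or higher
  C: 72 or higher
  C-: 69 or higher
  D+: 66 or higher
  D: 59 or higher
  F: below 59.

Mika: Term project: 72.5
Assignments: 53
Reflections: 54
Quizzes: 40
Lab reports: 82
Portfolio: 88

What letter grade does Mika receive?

Term project (72.5) > Assignments (53), so Assignments counts as 72.5.
Weighted total:
  Term project 72.5 × 0.26 = 18.85
  Assignments 72.5 × 0.09 = 6.525
  Reflections 54 × 0.12 = 6.48
  Quizzes 40 × 0.16 = 6.4
  Lab reports 82 × 0.28 = 22.96
  Portfolio 88 × 0.09 = 7.92
Sum = 69.135
69.135 is ≥ 69 and < 72 → C-

C-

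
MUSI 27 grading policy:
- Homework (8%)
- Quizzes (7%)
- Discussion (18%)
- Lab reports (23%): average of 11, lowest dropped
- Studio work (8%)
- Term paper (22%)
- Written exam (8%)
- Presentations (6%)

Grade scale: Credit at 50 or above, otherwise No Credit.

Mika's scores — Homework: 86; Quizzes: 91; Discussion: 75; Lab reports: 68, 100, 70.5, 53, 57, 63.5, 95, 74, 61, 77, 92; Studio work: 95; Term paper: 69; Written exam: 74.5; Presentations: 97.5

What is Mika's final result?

Lab reports: drop 53 → average of remaining 10 = 758/10 = 75.8
Weighted total:
  Homework 86 × 0.08 = 6.88
  Quizzes 91 × 0.07 = 6.37
  Discussion 75 × 0.18 = 13.5
  Lab reports 75.8 × 0.23 = 17.434
  Studio work 95 × 0.08 = 7.6
  Term paper 69 × 0.22 = 15.18
  Written exam 74.5 × 0.08 = 5.96
  Presentations 97.5 × 0.06 = 5.85
Sum = 78.774
78.774 ≥ 50 → Credit

Credit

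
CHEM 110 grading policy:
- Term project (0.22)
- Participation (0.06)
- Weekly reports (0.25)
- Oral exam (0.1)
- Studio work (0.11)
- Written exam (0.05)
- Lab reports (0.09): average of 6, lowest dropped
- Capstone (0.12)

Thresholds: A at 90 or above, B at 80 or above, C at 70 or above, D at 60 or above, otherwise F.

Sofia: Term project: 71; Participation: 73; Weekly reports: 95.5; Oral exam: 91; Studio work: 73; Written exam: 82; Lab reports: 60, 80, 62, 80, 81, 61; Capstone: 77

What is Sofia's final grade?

Lab reports: drop 60 → average of remaining 5 = 364/5 = 72.8
Weighted total:
  Term project 71 × 0.22 = 15.62
  Participation 73 × 0.06 = 4.38
  Weekly reports 95.5 × 0.25 = 23.875
  Oral exam 91 × 0.1 = 9.1
  Studio work 73 × 0.11 = 8.03
  Written exam 82 × 0.05 = 4.1
  Lab reports 72.8 × 0.09 = 6.552
  Capstone 77 × 0.12 = 9.24
Sum = 80.897
80.897 is ≥ 80 and < 90 → B

B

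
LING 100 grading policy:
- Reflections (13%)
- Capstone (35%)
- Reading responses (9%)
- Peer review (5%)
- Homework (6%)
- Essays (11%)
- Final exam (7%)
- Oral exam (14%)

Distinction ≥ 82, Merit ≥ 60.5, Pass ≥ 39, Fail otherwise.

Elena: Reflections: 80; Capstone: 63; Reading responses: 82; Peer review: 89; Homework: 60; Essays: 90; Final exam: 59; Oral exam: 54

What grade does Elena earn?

Weighted total:
  Reflections 80 × 0.13 = 10.4
  Capstone 63 × 0.35 = 22.05
  Reading responses 82 × 0.09 = 7.38
  Peer review 89 × 0.05 = 4.45
  Homework 60 × 0.06 = 3.6
  Essays 90 × 0.11 = 9.9
  Final exam 59 × 0.07 = 4.13
  Oral exam 54 × 0.14 = 7.56
Sum = 69.47
69.47 is ≥ 60.5 and < 82 → Merit

Merit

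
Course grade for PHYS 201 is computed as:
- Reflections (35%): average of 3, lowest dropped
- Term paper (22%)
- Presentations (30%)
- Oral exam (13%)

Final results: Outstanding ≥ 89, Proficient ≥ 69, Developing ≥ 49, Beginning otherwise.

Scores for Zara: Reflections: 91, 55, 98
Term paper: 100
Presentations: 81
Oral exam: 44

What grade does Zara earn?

Proficient

Reflections: drop 55 → average of remaining 2 = 189/2 = 94.5
Weighted total:
  Reflections 94.5 × 0.35 = 33.075
  Term paper 100 × 0.22 = 22
  Presentations 81 × 0.3 = 24.3
  Oral exam 44 × 0.13 = 5.72
Sum = 85.095
85.095 is ≥ 69 and < 89 → Proficient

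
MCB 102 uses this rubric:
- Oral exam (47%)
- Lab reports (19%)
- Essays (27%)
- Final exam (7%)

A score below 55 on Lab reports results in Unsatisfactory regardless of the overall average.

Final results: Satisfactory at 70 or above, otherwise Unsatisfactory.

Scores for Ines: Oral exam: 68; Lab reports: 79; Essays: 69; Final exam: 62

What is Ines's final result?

Lab reports score 79 ≥ 55: minimum met.
Weighted total:
  Oral exam 68 × 0.47 = 31.96
  Lab reports 79 × 0.19 = 15.01
  Essays 69 × 0.27 = 18.63
  Final exam 62 × 0.07 = 4.34
Sum = 69.94
69.94 < 70 → Unsatisfactory

Unsatisfactory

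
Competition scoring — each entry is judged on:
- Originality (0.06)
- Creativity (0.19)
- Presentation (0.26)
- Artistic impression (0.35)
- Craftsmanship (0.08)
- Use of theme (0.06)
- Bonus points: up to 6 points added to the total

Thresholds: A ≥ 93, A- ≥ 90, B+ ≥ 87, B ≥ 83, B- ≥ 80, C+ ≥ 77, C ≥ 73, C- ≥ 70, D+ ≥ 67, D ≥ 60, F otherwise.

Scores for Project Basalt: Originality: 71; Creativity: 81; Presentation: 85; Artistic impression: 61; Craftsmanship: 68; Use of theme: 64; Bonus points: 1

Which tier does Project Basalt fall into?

Weighted total:
  Originality 71 × 0.06 = 4.26
  Creativity 81 × 0.19 = 15.39
  Presentation 85 × 0.26 = 22.1
  Artistic impression 61 × 0.35 = 21.35
  Craftsmanship 68 × 0.08 = 5.44
  Use of theme 64 × 0.06 = 3.84
Sum = 72.38
Bonus points: 72.38 + 1 = 73.38
73.38 is ≥ 73 and < 77 → C

C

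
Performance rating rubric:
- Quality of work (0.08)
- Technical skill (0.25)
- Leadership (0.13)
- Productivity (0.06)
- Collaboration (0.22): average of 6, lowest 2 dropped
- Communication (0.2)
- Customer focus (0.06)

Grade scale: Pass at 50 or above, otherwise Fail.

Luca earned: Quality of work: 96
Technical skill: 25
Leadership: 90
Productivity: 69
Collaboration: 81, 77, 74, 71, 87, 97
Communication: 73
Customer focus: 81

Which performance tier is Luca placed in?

Collaboration: drop 71, 74 → average of remaining 4 = 342/4 = 85.5
Weighted total:
  Quality of work 96 × 0.08 = 7.68
  Technical skill 25 × 0.25 = 6.25
  Leadership 90 × 0.13 = 11.7
  Productivity 69 × 0.06 = 4.14
  Collaboration 85.5 × 0.22 = 18.81
  Communication 73 × 0.2 = 14.6
  Customer focus 81 × 0.06 = 4.86
Sum = 68.04
68.04 ≥ 50 → Pass

Pass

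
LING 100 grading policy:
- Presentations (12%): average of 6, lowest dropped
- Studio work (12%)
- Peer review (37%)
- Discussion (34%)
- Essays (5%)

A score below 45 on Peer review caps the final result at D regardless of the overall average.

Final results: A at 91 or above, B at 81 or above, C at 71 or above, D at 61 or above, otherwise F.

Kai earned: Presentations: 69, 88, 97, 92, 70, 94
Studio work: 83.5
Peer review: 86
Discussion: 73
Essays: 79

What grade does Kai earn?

B

Presentations: drop 69 → average of remaining 5 = 441/5 = 88.2
Peer review score 86 ≥ 45: minimum met.
Weighted total:
  Presentations 88.2 × 0.12 = 10.584
  Studio work 83.5 × 0.12 = 10.02
  Peer review 86 × 0.37 = 31.82
  Discussion 73 × 0.34 = 24.82
  Essays 79 × 0.05 = 3.95
Sum = 81.194
81.194 is ≥ 81 and < 91 → B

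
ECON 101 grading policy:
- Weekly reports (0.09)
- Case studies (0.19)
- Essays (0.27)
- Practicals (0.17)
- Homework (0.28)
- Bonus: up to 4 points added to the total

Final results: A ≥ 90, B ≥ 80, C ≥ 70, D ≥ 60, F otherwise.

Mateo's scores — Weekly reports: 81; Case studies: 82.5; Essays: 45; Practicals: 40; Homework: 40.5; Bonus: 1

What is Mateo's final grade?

F

Weighted total:
  Weekly reports 81 × 0.09 = 7.29
  Case studies 82.5 × 0.19 = 15.675
  Essays 45 × 0.27 = 12.15
  Practicals 40 × 0.17 = 6.8
  Homework 40.5 × 0.28 = 11.34
Sum = 53.255
Bonus: 53.255 + 1 = 54.255
54.255 < 60 → F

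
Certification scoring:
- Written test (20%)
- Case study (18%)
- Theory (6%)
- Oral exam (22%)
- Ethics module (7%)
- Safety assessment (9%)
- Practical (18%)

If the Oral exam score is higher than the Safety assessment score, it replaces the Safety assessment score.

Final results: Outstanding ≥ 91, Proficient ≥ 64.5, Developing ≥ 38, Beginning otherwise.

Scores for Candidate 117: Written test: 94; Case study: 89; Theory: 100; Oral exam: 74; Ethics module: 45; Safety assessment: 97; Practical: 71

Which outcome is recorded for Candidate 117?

Oral exam (74) ≤ Safety assessment (97), so Safety assessment stays at 97.
Weighted total:
  Written test 94 × 0.2 = 18.8
  Case study 89 × 0.18 = 16.02
  Theory 100 × 0.06 = 6
  Oral exam 74 × 0.22 = 16.28
  Ethics module 45 × 0.07 = 3.15
  Safety assessment 97 × 0.09 = 8.73
  Practical 71 × 0.18 = 12.78
Sum = 81.76
81.76 is ≥ 64.5 and < 91 → Proficient

Proficient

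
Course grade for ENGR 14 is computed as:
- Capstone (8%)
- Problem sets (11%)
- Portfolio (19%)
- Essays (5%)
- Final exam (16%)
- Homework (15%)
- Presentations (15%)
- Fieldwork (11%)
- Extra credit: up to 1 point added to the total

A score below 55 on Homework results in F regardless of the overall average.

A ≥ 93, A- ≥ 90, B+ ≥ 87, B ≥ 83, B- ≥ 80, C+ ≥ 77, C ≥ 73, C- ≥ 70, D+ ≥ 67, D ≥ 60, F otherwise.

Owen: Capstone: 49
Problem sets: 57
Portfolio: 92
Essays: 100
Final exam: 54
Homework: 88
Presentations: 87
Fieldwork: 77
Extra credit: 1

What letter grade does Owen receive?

Homework score 88 ≥ 55: minimum met.
Weighted total:
  Capstone 49 × 0.08 = 3.92
  Problem sets 57 × 0.11 = 6.27
  Portfolio 92 × 0.19 = 17.48
  Essays 100 × 0.05 = 5
  Final exam 54 × 0.16 = 8.64
  Homework 88 × 0.15 = 13.2
  Presentations 87 × 0.15 = 13.05
  Fieldwork 77 × 0.11 = 8.47
Sum = 76.03
Extra credit: 76.03 + 1 = 77.03
77.03 is ≥ 77 and < 80 → C+

C+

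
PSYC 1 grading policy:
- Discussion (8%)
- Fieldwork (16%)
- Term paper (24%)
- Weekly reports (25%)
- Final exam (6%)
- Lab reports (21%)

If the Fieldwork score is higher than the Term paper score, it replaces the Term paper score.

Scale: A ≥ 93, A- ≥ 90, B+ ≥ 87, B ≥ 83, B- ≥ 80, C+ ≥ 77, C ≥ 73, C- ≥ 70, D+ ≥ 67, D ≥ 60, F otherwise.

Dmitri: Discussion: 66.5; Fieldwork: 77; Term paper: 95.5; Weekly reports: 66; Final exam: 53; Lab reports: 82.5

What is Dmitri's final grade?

Fieldwork (77) ≤ Term paper (95.5), so Term paper stays at 95.5.
Weighted total:
  Discussion 66.5 × 0.08 = 5.32
  Fieldwork 77 × 0.16 = 12.32
  Term paper 95.5 × 0.24 = 22.92
  Weekly reports 66 × 0.25 = 16.5
  Final exam 53 × 0.06 = 3.18
  Lab reports 82.5 × 0.21 = 17.325
Sum = 77.565
77.565 is ≥ 77 and < 80 → C+

C+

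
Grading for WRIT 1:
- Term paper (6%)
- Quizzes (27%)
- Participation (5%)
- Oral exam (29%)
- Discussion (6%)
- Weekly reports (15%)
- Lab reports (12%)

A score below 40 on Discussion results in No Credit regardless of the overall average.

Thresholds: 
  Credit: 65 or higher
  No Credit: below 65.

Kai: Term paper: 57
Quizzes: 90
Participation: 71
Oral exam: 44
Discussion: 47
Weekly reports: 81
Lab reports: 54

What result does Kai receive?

Discussion score 47 ≥ 40: minimum met.
Weighted total:
  Term paper 57 × 0.06 = 3.42
  Quizzes 90 × 0.27 = 24.3
  Participation 71 × 0.05 = 3.55
  Oral exam 44 × 0.29 = 12.76
  Discussion 47 × 0.06 = 2.82
  Weekly reports 81 × 0.15 = 12.15
  Lab reports 54 × 0.12 = 6.48
Sum = 65.48
65.48 ≥ 65 → Credit

Credit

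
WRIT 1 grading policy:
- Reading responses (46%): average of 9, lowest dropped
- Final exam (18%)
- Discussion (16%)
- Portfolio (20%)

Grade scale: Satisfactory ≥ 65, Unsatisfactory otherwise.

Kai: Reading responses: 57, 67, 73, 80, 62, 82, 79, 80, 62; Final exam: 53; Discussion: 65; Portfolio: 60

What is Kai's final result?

Satisfactory

Reading responses: drop 57 → average of remaining 8 = 585/8 = 73.125
Weighted total:
  Reading responses 73.125 × 0.46 = 33.6375
  Final exam 53 × 0.18 = 9.54
  Discussion 65 × 0.16 = 10.4
  Portfolio 60 × 0.2 = 12
Sum = 65.5775
65.5775 ≥ 65 → Satisfactory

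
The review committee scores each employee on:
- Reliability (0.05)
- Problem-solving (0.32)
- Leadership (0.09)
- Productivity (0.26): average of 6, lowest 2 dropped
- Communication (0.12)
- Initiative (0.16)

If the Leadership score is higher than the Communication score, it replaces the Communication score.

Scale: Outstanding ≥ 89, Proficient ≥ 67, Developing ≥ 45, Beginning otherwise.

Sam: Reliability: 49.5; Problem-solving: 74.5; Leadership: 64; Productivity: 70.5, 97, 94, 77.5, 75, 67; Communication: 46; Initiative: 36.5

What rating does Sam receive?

Proficient

Productivity: drop 67, 70.5 → average of remaining 4 = 343.5/4 = 85.875
Leadership (64) > Communication (46), so Communication counts as 64.
Weighted total:
  Reliability 49.5 × 0.05 = 2.475
  Problem-solving 74.5 × 0.32 = 23.84
  Leadership 64 × 0.09 = 5.76
  Productivity 85.875 × 0.26 = 22.3275
  Communication 64 × 0.12 = 7.68
  Initiative 36.5 × 0.16 = 5.84
Sum = 67.9225
67.9225 is ≥ 67 and < 89 → Proficient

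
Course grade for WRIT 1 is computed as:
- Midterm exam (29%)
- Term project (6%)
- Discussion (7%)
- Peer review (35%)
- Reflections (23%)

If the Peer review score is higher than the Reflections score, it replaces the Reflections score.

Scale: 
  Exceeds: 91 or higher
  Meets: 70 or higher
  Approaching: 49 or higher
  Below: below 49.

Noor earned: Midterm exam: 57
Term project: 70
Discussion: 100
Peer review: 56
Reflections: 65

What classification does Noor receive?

Peer review (56) ≤ Reflections (65), so Reflections stays at 65.
Weighted total:
  Midterm exam 57 × 0.29 = 16.53
  Term project 70 × 0.06 = 4.2
  Discussion 100 × 0.07 = 7
  Peer review 56 × 0.35 = 19.6
  Reflections 65 × 0.23 = 14.95
Sum = 62.28
62.28 is ≥ 49 and < 70 → Approaching

Approaching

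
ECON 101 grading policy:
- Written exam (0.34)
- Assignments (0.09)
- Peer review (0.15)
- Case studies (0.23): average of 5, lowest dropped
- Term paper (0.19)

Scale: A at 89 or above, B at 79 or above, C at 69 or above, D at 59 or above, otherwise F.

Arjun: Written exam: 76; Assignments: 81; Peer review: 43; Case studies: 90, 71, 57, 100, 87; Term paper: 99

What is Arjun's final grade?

C

Case studies: drop 57 → average of remaining 4 = 348/4 = 87
Weighted total:
  Written exam 76 × 0.34 = 25.84
  Assignments 81 × 0.09 = 7.29
  Peer review 43 × 0.15 = 6.45
  Case studies 87 × 0.23 = 20.01
  Term paper 99 × 0.19 = 18.81
Sum = 78.4
78.4 is ≥ 69 and < 79 → C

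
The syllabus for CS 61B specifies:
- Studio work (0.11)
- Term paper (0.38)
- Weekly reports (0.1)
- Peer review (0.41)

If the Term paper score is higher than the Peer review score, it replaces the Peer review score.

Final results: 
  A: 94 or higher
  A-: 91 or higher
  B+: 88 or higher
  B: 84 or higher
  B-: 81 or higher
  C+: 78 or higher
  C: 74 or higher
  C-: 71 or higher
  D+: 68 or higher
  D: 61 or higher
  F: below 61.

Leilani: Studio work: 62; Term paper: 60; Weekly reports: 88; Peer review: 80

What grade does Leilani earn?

Term paper (60) ≤ Peer review (80), so Peer review stays at 80.
Weighted total:
  Studio work 62 × 0.11 = 6.82
  Term paper 60 × 0.38 = 22.8
  Weekly reports 88 × 0.1 = 8.8
  Peer review 80 × 0.41 = 32.8
Sum = 71.22
71.22 is ≥ 71 and < 74 → C-

C-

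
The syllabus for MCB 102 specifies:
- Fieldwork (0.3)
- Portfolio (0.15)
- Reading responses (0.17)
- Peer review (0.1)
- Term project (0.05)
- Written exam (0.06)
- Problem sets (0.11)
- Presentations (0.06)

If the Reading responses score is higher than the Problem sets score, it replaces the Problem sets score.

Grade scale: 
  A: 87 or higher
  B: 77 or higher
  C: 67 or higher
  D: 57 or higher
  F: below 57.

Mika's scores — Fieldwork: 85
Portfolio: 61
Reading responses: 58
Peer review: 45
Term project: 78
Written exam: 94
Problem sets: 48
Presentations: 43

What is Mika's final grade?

C

Reading responses (58) > Problem sets (48), so Problem sets counts as 58.
Weighted total:
  Fieldwork 85 × 0.3 = 25.5
  Portfolio 61 × 0.15 = 9.15
  Reading responses 58 × 0.17 = 9.86
  Peer review 45 × 0.1 = 4.5
  Term project 78 × 0.05 = 3.9
  Written exam 94 × 0.06 = 5.64
  Problem sets 58 × 0.11 = 6.38
  Presentations 43 × 0.06 = 2.58
Sum = 67.51
67.51 is ≥ 67 and < 77 → C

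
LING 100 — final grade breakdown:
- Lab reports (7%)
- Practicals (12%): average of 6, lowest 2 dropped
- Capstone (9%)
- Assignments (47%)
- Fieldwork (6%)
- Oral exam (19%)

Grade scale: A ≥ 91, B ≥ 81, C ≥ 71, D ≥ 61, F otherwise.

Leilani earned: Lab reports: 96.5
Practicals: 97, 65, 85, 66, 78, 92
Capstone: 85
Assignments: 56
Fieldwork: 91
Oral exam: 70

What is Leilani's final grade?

D

Practicals: drop 65, 66 → average of remaining 4 = 352/4 = 88
Weighted total:
  Lab reports 96.5 × 0.07 = 6.755
  Practicals 88 × 0.12 = 10.56
  Capstone 85 × 0.09 = 7.65
  Assignments 56 × 0.47 = 26.32
  Fieldwork 91 × 0.06 = 5.46
  Oral exam 70 × 0.19 = 13.3
Sum = 70.045
70.045 is ≥ 61 and < 71 → D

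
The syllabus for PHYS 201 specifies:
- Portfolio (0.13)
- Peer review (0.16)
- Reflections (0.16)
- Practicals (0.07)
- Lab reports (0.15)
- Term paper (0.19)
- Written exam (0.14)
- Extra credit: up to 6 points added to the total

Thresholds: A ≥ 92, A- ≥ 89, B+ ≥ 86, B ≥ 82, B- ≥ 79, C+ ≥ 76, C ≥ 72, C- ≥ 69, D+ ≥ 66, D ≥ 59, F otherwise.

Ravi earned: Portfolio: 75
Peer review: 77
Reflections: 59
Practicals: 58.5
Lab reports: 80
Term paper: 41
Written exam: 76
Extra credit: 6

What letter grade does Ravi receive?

Weighted total:
  Portfolio 75 × 0.13 = 9.75
  Peer review 77 × 0.16 = 12.32
  Reflections 59 × 0.16 = 9.44
  Practicals 58.5 × 0.07 = 4.095
  Lab reports 80 × 0.15 = 12
  Term paper 41 × 0.19 = 7.79
  Written exam 76 × 0.14 = 10.64
Sum = 66.035
Extra credit: 66.035 + 6 = 72.035
72.035 is ≥ 72 and < 76 → C

C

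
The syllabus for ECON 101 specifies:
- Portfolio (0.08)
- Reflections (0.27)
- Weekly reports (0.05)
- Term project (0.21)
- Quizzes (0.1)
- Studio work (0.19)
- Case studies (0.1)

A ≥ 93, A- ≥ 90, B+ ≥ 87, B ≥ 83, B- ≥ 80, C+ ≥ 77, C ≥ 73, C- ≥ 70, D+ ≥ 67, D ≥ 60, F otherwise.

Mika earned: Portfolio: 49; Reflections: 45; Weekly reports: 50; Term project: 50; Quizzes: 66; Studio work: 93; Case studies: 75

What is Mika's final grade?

D

Weighted total:
  Portfolio 49 × 0.08 = 3.92
  Reflections 45 × 0.27 = 12.15
  Weekly reports 50 × 0.05 = 2.5
  Term project 50 × 0.21 = 10.5
  Quizzes 66 × 0.1 = 6.6
  Studio work 93 × 0.19 = 17.67
  Case studies 75 × 0.1 = 7.5
Sum = 60.84
60.84 is ≥ 60 and < 67 → D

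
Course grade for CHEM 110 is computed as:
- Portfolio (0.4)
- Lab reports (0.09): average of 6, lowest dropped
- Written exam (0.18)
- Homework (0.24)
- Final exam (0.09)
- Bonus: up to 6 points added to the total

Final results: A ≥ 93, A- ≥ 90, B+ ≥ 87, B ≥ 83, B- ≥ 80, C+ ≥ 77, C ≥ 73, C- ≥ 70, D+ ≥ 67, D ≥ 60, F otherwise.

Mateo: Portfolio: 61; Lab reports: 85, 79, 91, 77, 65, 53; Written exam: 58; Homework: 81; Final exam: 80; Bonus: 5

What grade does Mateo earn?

Lab reports: drop 53 → average of remaining 5 = 397/5 = 79.4
Weighted total:
  Portfolio 61 × 0.4 = 24.4
  Lab reports 79.4 × 0.09 = 7.146
  Written exam 58 × 0.18 = 10.44
  Homework 81 × 0.24 = 19.44
  Final exam 80 × 0.09 = 7.2
Sum = 68.626
Bonus: 68.626 + 5 = 73.626
73.626 is ≥ 73 and < 77 → C

C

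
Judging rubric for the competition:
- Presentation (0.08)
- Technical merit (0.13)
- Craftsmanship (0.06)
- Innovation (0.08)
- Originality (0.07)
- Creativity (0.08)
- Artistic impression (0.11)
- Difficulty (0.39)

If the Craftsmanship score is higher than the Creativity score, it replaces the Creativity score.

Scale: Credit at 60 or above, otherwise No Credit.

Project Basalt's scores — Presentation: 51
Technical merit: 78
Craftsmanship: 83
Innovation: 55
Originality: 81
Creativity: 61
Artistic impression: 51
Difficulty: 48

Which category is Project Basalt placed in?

Craftsmanship (83) > Creativity (61), so Creativity counts as 83.
Weighted total:
  Presentation 51 × 0.08 = 4.08
  Technical merit 78 × 0.13 = 10.14
  Craftsmanship 83 × 0.06 = 4.98
  Innovation 55 × 0.08 = 4.4
  Originality 81 × 0.07 = 5.67
  Creativity 83 × 0.08 = 6.64
  Artistic impression 51 × 0.11 = 5.61
  Difficulty 48 × 0.39 = 18.72
Sum = 60.24
60.24 ≥ 60 → Credit

Credit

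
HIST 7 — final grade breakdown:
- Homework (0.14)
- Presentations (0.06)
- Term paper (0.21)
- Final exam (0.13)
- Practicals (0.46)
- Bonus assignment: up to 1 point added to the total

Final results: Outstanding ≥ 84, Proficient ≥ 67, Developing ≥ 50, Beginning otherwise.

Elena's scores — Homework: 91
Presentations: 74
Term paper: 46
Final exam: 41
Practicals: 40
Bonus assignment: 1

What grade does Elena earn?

Weighted total:
  Homework 91 × 0.14 = 12.74
  Presentations 74 × 0.06 = 4.44
  Term paper 46 × 0.21 = 9.66
  Final exam 41 × 0.13 = 5.33
  Practicals 40 × 0.46 = 18.4
Sum = 50.57
Bonus assignment: 50.57 + 1 = 51.57
51.57 is ≥ 50 and < 67 → Developing

Developing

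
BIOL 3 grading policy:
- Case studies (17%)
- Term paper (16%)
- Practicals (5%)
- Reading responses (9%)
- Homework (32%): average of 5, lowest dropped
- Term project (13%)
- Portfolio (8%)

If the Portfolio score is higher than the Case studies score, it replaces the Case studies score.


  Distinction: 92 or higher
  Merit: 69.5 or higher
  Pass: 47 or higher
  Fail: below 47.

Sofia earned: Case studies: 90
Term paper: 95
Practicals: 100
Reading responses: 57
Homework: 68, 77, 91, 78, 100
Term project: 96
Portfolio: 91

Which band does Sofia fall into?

Homework: drop 68 → average of remaining 4 = 346/4 = 86.5
Portfolio (91) > Case studies (90), so Case studies counts as 91.
Weighted total:
  Case studies 91 × 0.17 = 15.47
  Term paper 95 × 0.16 = 15.2
  Practicals 100 × 0.05 = 5
  Reading responses 57 × 0.09 = 5.13
  Homework 86.5 × 0.32 = 27.68
  Term project 96 × 0.13 = 12.48
  Portfolio 91 × 0.08 = 7.28
Sum = 88.24
88.24 is ≥ 69.5 and < 92 → Merit

Merit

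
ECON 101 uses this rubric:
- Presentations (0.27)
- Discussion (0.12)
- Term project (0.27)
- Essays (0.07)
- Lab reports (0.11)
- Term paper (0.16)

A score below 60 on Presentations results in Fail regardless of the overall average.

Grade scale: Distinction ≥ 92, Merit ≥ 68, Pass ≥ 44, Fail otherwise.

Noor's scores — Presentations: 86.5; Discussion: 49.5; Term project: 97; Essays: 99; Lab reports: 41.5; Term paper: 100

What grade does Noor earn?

Presentations score 86.5 ≥ 60: minimum met.
Weighted total:
  Presentations 86.5 × 0.27 = 23.355
  Discussion 49.5 × 0.12 = 5.94
  Term project 97 × 0.27 = 26.19
  Essays 99 × 0.07 = 6.93
  Lab reports 41.5 × 0.11 = 4.565
  Term paper 100 × 0.16 = 16
Sum = 82.98
82.98 is ≥ 68 and < 92 → Merit

Merit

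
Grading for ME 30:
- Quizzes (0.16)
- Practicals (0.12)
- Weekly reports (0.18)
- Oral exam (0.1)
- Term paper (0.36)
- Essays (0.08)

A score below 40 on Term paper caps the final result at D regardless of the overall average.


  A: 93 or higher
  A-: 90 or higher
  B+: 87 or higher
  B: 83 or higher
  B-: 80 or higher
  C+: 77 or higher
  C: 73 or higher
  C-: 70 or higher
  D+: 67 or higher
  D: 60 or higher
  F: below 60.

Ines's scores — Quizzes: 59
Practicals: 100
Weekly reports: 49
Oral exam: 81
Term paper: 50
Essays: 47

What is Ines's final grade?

Term paper score 50 ≥ 40: minimum met.
Weighted total:
  Quizzes 59 × 0.16 = 9.44
  Practicals 100 × 0.12 = 12
  Weekly reports 49 × 0.18 = 8.82
  Oral exam 81 × 0.1 = 8.1
  Term paper 50 × 0.36 = 18
  Essays 47 × 0.08 = 3.76
Sum = 60.12
60.12 is ≥ 60 and < 67 → D

D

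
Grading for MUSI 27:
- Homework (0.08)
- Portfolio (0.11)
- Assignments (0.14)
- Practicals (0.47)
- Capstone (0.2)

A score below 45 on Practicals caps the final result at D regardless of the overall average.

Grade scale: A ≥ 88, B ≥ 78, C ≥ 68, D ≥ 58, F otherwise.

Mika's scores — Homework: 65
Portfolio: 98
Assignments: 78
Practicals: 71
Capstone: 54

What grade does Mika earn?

C

Practicals score 71 ≥ 45: minimum met.
Weighted total:
  Homework 65 × 0.08 = 5.2
  Portfolio 98 × 0.11 = 10.78
  Assignments 78 × 0.14 = 10.92
  Practicals 71 × 0.47 = 33.37
  Capstone 54 × 0.2 = 10.8
Sum = 71.07
71.07 is ≥ 68 and < 78 → C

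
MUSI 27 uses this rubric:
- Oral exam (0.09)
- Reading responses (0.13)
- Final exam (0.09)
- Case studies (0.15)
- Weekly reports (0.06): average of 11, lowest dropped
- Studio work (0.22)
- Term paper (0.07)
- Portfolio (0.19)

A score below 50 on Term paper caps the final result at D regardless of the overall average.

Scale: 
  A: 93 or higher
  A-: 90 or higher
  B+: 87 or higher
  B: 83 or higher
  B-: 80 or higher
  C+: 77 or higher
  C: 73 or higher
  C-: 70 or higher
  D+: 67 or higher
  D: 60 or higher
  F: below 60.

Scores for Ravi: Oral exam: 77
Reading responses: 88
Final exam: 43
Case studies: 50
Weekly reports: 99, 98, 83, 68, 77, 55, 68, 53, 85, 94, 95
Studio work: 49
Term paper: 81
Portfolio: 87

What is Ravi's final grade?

D+

Weekly reports: drop 53 → average of remaining 10 = 822/10 = 82.2
Term paper score 81 ≥ 50: minimum met.
Weighted total:
  Oral exam 77 × 0.09 = 6.93
  Reading responses 88 × 0.13 = 11.44
  Final exam 43 × 0.09 = 3.87
  Case studies 50 × 0.15 = 7.5
  Weekly reports 82.2 × 0.06 = 4.932
  Studio work 49 × 0.22 = 10.78
  Term paper 81 × 0.07 = 5.67
  Portfolio 87 × 0.19 = 16.53
Sum = 67.652
67.652 is ≥ 67 and < 70 → D+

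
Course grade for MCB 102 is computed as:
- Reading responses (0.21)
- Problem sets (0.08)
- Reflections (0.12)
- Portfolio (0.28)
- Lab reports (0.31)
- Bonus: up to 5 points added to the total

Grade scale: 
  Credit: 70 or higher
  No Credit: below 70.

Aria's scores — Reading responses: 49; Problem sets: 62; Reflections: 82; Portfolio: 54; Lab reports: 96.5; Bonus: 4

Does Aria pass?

Credit

Weighted total:
  Reading responses 49 × 0.21 = 10.29
  Problem sets 62 × 0.08 = 4.96
  Reflections 82 × 0.12 = 9.84
  Portfolio 54 × 0.28 = 15.12
  Lab reports 96.5 × 0.31 = 29.915
Sum = 70.125
Bonus: 70.125 + 4 = 74.125
74.125 ≥ 70 → Credit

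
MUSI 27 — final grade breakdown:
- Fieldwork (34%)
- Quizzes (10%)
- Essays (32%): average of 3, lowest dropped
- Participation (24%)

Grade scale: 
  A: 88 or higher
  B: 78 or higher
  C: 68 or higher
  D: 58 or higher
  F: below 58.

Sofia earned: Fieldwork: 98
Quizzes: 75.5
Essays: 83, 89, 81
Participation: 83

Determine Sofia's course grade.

A

Essays: drop 81 → average of remaining 2 = 172/2 = 86
Weighted total:
  Fieldwork 98 × 0.34 = 33.32
  Quizzes 75.5 × 0.1 = 7.55
  Essays 86 × 0.32 = 27.52
  Participation 83 × 0.24 = 19.92
Sum = 88.31
88.31 ≥ 88 → A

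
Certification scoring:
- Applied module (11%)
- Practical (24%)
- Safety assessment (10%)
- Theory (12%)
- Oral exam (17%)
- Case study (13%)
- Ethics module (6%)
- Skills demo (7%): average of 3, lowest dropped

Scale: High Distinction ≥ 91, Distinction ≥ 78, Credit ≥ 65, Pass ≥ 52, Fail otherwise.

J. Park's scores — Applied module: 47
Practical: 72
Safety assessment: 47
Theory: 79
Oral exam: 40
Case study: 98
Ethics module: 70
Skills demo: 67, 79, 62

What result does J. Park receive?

Credit

Skills demo: drop 62 → average of remaining 2 = 146/2 = 73
Weighted total:
  Applied module 47 × 0.11 = 5.17
  Practical 72 × 0.24 = 17.28
  Safety assessment 47 × 0.1 = 4.7
  Theory 79 × 0.12 = 9.48
  Oral exam 40 × 0.17 = 6.8
  Case study 98 × 0.13 = 12.74
  Ethics module 70 × 0.06 = 4.2
  Skills demo 73 × 0.07 = 5.11
Sum = 65.48
65.48 is ≥ 65 and < 78 → Credit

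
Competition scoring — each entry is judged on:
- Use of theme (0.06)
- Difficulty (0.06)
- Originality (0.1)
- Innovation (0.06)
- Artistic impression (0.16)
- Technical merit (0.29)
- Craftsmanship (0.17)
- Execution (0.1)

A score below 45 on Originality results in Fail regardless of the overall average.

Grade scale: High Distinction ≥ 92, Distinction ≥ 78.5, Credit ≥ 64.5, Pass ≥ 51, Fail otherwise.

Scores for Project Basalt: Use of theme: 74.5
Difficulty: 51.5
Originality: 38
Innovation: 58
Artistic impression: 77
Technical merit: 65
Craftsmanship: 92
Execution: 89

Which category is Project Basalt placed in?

Originality score 38 < 45: minimum not met.
Weighted total:
  Use of theme 74.5 × 0.06 = 4.47
  Difficulty 51.5 × 0.06 = 3.09
  Originality 38 × 0.1 = 3.8
  Innovation 58 × 0.06 = 3.48
  Artistic impression 77 × 0.16 = 12.32
  Technical merit 65 × 0.29 = 18.85
  Craftsmanship 92 × 0.17 = 15.64
  Execution 89 × 0.1 = 8.9
Sum = 70.55
Because the Originality minimum was not met, the result is Fail.

Fail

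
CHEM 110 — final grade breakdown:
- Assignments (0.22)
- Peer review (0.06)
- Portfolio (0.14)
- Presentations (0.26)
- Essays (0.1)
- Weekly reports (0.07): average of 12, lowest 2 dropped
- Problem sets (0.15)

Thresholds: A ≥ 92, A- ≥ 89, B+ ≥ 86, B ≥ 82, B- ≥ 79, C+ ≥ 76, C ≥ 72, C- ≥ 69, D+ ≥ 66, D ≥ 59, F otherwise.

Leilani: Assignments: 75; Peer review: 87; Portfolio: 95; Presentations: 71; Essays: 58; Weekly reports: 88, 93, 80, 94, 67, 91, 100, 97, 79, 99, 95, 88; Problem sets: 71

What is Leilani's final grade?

C+

Weekly reports: drop 67, 79 → average of remaining 10 = 925/10 = 92.5
Weighted total:
  Assignments 75 × 0.22 = 16.5
  Peer review 87 × 0.06 = 5.22
  Portfolio 95 × 0.14 = 13.3
  Presentations 71 × 0.26 = 18.46
  Essays 58 × 0.1 = 5.8
  Weekly reports 92.5 × 0.07 = 6.475
  Problem sets 71 × 0.15 = 10.65
Sum = 76.405
76.405 is ≥ 76 and < 79 → C+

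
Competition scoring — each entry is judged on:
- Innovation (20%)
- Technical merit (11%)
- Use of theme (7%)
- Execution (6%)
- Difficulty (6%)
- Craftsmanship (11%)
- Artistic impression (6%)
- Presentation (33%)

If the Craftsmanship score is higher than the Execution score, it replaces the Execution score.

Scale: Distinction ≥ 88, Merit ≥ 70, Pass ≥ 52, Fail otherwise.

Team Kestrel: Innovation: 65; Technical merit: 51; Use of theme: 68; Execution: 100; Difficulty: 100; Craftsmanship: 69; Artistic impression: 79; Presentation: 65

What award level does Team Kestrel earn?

Pass

Craftsmanship (69) ≤ Execution (100), so Execution stays at 100.
Weighted total:
  Innovation 65 × 0.2 = 13
  Technical merit 51 × 0.11 = 5.61
  Use of theme 68 × 0.07 = 4.76
  Execution 100 × 0.06 = 6
  Difficulty 100 × 0.06 = 6
  Craftsmanship 69 × 0.11 = 7.59
  Artistic impression 79 × 0.06 = 4.74
  Presentation 65 × 0.33 = 21.45
Sum = 69.15
69.15 is ≥ 52 and < 70 → Pass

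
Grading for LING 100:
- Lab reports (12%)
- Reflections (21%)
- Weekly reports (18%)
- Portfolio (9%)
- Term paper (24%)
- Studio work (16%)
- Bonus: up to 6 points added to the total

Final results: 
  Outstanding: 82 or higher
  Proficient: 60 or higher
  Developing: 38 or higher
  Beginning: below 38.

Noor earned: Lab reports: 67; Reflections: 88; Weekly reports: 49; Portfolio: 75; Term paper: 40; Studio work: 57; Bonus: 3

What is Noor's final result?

Proficient

Weighted total:
  Lab reports 67 × 0.12 = 8.04
  Reflections 88 × 0.21 = 18.48
  Weekly reports 49 × 0.18 = 8.82
  Portfolio 75 × 0.09 = 6.75
  Term paper 40 × 0.24 = 9.6
  Studio work 57 × 0.16 = 9.12
Sum = 60.81
Bonus: 60.81 + 3 = 63.81
63.81 is ≥ 60 and < 82 → Proficient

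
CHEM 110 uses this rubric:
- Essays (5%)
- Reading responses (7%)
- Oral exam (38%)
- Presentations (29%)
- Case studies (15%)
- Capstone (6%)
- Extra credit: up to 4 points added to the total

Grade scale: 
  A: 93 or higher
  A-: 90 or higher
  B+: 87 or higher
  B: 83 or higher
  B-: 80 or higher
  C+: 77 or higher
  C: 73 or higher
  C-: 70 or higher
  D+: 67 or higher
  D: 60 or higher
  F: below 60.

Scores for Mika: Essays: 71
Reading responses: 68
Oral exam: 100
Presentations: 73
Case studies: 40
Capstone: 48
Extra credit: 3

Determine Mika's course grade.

Weighted total:
  Essays 71 × 0.05 = 3.55
  Reading responses 68 × 0.07 = 4.76
  Oral exam 100 × 0.38 = 38
  Presentations 73 × 0.29 = 21.17
  Case studies 40 × 0.15 = 6
  Capstone 48 × 0.06 = 2.88
Sum = 76.36
Extra credit: 76.36 + 3 = 79.36
79.36 is ≥ 77 and < 80 → C+

C+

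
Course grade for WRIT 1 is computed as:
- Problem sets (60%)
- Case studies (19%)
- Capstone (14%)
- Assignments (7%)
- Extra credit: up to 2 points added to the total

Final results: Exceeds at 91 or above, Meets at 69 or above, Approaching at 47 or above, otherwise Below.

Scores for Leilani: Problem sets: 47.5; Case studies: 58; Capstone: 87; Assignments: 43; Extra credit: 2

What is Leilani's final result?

Weighted total:
  Problem sets 47.5 × 0.6 = 28.5
  Case studies 58 × 0.19 = 11.02
  Capstone 87 × 0.14 = 12.18
  Assignments 43 × 0.07 = 3.01
Sum = 54.71
Extra credit: 54.71 + 2 = 56.71
56.71 is ≥ 47 and < 69 → Approaching

Approaching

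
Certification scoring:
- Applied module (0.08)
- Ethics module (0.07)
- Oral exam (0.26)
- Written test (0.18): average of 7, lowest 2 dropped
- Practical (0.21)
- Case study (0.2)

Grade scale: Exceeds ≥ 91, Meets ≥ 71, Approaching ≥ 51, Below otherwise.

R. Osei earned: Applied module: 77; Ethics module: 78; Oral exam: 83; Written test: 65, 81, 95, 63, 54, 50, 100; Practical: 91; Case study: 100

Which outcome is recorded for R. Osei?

Written test: drop 50, 54 → average of remaining 5 = 404/5 = 80.8
Weighted total:
  Applied module 77 × 0.08 = 6.16
  Ethics module 78 × 0.07 = 5.46
  Oral exam 83 × 0.26 = 21.58
  Written test 80.8 × 0.18 = 14.544
  Practical 91 × 0.21 = 19.11
  Case study 100 × 0.2 = 20
Sum = 86.854
86.854 is ≥ 71 and < 91 → Meets

Meets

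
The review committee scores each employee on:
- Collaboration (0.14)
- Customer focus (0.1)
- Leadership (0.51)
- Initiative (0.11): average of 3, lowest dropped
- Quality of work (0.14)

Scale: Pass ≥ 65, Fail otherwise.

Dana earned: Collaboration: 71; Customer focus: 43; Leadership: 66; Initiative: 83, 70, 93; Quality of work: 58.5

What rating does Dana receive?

Initiative: drop 70 → average of remaining 2 = 176/2 = 88
Weighted total:
  Collaboration 71 × 0.14 = 9.94
  Customer focus 43 × 0.1 = 4.3
  Leadership 66 × 0.51 = 33.66
  Initiative 88 × 0.11 = 9.68
  Quality of work 58.5 × 0.14 = 8.19
Sum = 65.77
65.77 ≥ 65 → Pass

Pass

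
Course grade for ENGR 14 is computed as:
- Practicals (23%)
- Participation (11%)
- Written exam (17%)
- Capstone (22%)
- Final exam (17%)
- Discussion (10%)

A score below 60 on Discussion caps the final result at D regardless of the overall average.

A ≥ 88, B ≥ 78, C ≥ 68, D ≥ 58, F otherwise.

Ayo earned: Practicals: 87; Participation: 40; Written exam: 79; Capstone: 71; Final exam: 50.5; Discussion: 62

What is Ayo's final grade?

Discussion score 62 ≥ 60: minimum met.
Weighted total:
  Practicals 87 × 0.23 = 20.01
  Participation 40 × 0.11 = 4.4
  Written exam 79 × 0.17 = 13.43
  Capstone 71 × 0.22 = 15.62
  Final exam 50.5 × 0.17 = 8.585
  Discussion 62 × 0.1 = 6.2
Sum = 68.245
68.245 is ≥ 68 and < 78 → C

C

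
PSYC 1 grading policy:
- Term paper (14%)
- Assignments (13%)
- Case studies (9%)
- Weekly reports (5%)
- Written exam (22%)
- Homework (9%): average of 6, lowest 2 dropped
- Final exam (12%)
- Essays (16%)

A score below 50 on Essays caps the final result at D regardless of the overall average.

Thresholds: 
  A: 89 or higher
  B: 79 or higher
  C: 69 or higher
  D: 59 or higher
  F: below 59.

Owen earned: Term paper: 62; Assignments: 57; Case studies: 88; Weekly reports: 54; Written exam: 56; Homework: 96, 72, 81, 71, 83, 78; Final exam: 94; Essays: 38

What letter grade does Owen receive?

D

Homework: drop 71, 72 → average of remaining 4 = 338/4 = 84.5
Essays score 38 < 50: minimum not met.
Weighted total:
  Term paper 62 × 0.14 = 8.68
  Assignments 57 × 0.13 = 7.41
  Case studies 88 × 0.09 = 7.92
  Weekly reports 54 × 0.05 = 2.7
  Written exam 56 × 0.22 = 12.32
  Homework 84.5 × 0.09 = 7.605
  Final exam 94 × 0.12 = 11.28
  Essays 38 × 0.16 = 6.08
Sum = 63.995
63.995 would be D; cap at D applies → D.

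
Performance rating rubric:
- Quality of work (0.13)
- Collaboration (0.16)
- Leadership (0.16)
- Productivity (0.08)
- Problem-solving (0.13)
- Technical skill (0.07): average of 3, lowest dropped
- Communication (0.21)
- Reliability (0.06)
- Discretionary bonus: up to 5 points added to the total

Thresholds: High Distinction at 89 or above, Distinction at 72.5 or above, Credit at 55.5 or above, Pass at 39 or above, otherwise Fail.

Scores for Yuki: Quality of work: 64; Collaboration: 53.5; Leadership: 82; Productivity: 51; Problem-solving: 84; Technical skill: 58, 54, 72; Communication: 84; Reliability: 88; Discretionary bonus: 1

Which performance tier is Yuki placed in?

Distinction

Technical skill: drop 54 → average of remaining 2 = 130/2 = 65
Weighted total:
  Quality of work 64 × 0.13 = 8.32
  Collaboration 53.5 × 0.16 = 8.56
  Leadership 82 × 0.16 = 13.12
  Productivity 51 × 0.08 = 4.08
  Problem-solving 84 × 0.13 = 10.92
  Technical skill 65 × 0.07 = 4.55
  Communication 84 × 0.21 = 17.64
  Reliability 88 × 0.06 = 5.28
Sum = 72.47
Discretionary bonus: 72.47 + 1 = 73.47
73.47 is ≥ 72.5 and < 89 → Distinction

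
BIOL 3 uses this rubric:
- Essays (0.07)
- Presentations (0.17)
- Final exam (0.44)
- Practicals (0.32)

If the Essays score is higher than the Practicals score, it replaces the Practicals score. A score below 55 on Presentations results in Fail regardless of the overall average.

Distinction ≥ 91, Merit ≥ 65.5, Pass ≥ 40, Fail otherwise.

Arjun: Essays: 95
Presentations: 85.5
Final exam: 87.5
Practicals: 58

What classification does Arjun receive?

Essays (95) > Practicals (58), so Practicals counts as 95.
Presentations score 85.5 ≥ 55: minimum met.
Weighted total:
  Essays 95 × 0.07 = 6.65
  Presentations 85.5 × 0.17 = 14.535
  Final exam 87.5 × 0.44 = 38.5
  Practicals 95 × 0.32 = 30.4
Sum = 90.085
90.085 is ≥ 65.5 and < 91 → Merit

Merit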